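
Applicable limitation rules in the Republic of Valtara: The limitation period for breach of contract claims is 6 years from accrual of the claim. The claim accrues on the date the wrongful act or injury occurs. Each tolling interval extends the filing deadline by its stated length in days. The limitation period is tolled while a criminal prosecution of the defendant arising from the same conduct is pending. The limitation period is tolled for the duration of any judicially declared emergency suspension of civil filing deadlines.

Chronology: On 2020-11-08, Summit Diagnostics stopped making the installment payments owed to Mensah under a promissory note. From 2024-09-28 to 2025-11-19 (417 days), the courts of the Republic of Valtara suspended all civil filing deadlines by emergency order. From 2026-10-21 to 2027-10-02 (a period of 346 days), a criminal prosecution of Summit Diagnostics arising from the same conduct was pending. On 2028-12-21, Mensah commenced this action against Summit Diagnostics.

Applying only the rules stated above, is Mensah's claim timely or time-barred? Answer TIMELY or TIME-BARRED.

TIME-BARRED

The limitation period began to run on 2020-11-08.
Adding the 6 years base period to 2020-11-08 gives a deadline of 2026-11-08, before any tolling.
Because the emergency suspension of filing deadlines ran from 2024-09-28 to 2025-11-19, the deadline is extended by 417 days to 2027-12-30.
The pending criminal prosecution from 2026-10-21 to 2027-10-02 tolled the period for 346 days, extending the deadline to 2028-12-10.
Filing on 2028-12-21 missed the 2028-12-10 deadline — the action is time-barred.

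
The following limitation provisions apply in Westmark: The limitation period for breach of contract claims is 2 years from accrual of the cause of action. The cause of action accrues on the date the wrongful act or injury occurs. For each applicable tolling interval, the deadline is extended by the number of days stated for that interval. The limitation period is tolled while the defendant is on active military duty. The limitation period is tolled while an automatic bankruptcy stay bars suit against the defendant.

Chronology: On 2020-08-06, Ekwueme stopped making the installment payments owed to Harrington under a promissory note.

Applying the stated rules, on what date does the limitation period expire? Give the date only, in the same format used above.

The limitation period began to run on 2020-08-06.
Adding the 2 years base period to 2020-08-06 gives a deadline of 2022-08-06, before any tolling.

2022-08-06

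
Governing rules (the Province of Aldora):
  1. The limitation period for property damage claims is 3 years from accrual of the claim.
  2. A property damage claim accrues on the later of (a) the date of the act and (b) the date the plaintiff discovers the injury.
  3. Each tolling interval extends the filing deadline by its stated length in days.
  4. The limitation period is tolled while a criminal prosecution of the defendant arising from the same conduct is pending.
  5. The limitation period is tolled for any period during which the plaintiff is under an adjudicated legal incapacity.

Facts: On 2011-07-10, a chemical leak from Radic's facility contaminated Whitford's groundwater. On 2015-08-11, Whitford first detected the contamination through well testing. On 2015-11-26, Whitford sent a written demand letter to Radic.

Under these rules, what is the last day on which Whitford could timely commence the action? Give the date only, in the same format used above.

2018-08-11

The claim accrued on 2015-08-11 — the later of the 2011-07-10 act and the 2015-08-11 discovery.
3 years from 2015-08-11 is 2018-08-11.
Nothing else in the chronology tolls or restarts the period.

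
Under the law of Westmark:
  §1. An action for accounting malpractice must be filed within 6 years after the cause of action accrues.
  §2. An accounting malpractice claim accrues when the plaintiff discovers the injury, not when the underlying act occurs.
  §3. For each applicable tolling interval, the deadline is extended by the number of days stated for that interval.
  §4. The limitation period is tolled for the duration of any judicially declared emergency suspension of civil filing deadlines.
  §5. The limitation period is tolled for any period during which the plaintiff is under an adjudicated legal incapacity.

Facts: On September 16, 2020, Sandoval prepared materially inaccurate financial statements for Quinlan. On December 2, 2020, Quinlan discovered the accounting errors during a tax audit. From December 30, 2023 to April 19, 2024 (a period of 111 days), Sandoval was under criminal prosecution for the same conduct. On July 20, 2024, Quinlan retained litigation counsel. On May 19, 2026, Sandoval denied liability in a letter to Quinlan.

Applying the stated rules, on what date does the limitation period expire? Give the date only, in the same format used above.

Under the discovery rule, the claim accrued on December 2, 2020, when Quinlan discovered the injury — not on the September 16, 2020 date of the underlying act.
Adding the 6 years base period to December 2, 2020 gives a deadline of December 2, 2026, before any tolling.
No stated provision tolls the period for a criminal prosecution, so the interval from December 30, 2023 to April 19, 2024 has no effect on the deadline.
None of the other events listed affects the running of the period under the stated rules.

December 2, 2026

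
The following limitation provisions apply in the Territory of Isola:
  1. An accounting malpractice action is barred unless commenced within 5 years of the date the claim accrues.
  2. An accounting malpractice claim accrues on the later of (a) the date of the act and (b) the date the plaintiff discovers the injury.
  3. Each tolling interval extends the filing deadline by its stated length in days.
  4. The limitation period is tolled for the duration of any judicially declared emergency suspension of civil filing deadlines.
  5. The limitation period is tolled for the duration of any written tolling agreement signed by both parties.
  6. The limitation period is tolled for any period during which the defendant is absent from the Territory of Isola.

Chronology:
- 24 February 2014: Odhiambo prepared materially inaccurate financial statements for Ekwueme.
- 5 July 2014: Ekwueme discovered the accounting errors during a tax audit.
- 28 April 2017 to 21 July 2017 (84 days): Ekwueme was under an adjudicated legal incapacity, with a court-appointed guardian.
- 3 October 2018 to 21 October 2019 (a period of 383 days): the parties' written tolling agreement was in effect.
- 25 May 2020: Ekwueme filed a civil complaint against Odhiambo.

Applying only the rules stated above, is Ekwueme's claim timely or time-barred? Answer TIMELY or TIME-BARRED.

TIMELY

The claim accrued on 5 July 2014 — the later of the 24 February 2014 act and the 5 July 2014 discovery.
Adding the 5 years base period to 5 July 2014 gives a deadline of 5 July 2019, before any tolling.
Because the written tolling agreement ran from 3 October 2018 to 21 October 2019, the deadline is extended by 383 days to 22 July 2020.
Although the plaintiff's incapacity ran from 28 April 2017 to 21 July 2017, the stated rules do not make that a tolling event, so it is disregarded.
Ekwueme filed on 25 May 2020, before the 22 July 2020 deadline, so the action is timely.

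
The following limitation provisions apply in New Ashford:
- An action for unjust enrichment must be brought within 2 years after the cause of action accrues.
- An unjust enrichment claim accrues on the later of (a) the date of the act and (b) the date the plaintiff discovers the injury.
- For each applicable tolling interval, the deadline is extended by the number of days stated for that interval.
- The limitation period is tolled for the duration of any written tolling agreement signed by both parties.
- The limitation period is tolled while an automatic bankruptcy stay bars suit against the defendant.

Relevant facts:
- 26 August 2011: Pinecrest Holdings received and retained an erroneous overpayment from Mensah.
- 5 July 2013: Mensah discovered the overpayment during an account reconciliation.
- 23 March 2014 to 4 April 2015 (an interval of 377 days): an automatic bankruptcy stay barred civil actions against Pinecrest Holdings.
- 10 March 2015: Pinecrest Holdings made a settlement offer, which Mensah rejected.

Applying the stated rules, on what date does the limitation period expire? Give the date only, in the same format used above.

The claim accrued on 5 July 2013 — the later of the 26 August 2011 act and the 5 July 2013 discovery.
The untolled deadline — 2 years after 5 July 2013 — is 5 July 2015.
The period was tolled for 377 days by the automatic bankruptcy stay (23 March 2014 to 4 April 2015), pushing the deadline to 16 July 2016.
The other events in the timeline have no effect on the limitation period under the stated rules.

16 July 2016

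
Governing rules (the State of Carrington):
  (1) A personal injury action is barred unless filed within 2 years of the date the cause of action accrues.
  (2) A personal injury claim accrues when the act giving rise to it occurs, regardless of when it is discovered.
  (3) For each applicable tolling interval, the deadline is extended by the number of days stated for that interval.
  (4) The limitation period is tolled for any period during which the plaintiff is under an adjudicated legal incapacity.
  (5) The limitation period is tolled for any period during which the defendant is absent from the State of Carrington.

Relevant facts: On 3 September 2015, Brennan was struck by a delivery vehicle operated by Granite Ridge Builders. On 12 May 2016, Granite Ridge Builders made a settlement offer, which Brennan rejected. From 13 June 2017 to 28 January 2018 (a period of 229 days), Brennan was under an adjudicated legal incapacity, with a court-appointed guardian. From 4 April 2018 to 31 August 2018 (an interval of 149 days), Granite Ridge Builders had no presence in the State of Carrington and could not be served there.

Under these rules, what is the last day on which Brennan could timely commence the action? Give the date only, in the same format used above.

16 September 2018

The claim accrued on 3 September 2015, when the wrongful act occurred.
Adding the 2 years base period to 3 September 2015 gives a deadline of 3 September 2017, before any tolling.
The period was tolled for 229 days by the plaintiff's legal incapacity (13 June 2017 to 28 January 2018), pushing the deadline to 20 April 2018.
Because the defendant's absence from the jurisdiction ran from 4 April 2018 to 31 August 2018, the deadline is extended by 149 days to 16 September 2018.
None of the other events listed affects the running of the period under the stated rules.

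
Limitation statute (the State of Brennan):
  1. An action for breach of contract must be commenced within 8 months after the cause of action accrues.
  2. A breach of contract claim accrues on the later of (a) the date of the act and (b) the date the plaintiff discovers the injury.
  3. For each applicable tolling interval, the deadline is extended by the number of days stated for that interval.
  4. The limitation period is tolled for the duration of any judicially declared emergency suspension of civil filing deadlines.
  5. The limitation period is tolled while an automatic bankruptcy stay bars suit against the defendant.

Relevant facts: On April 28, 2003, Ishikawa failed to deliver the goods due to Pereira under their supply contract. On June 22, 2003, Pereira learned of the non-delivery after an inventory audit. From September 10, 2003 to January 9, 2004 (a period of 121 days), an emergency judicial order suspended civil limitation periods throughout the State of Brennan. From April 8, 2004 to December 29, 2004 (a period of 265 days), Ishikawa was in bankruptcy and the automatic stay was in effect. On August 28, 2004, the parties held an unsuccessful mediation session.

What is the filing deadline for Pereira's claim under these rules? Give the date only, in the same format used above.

Because discovery on June 22, 2003 post-dates the April 28, 2003 act, accrual under the later-of rule falls on June 22, 2003.
The untolled deadline — 8 months after June 22, 2003 — is February 22, 2004.
Because the emergency suspension of filing deadlines ran from September 10, 2003 to January 9, 2004, the deadline is extended by 121 days to June 22, 2004.
The period was tolled for 265 days by the automatic bankruptcy stay (April 8, 2004 to December 29, 2004), pushing the deadline to March 14, 2005.
The other events in the timeline have no effect on the limitation period under the stated rules.

March 14, 2005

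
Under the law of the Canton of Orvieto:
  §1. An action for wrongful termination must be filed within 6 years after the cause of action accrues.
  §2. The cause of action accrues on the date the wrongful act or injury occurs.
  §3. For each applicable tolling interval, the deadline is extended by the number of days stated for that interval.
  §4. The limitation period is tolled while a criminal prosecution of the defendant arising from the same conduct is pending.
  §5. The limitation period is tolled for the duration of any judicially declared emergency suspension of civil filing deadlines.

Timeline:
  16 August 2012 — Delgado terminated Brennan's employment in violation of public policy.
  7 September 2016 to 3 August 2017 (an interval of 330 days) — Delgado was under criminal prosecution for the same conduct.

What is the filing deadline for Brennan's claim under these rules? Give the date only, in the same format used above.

The limitation period began to run on 16 August 2012.
Adding the 6 years base period to 16 August 2012 gives a deadline of 16 August 2018, before any tolling.
The pending criminal prosecution from 7 September 2016 to 3 August 2017 tolled the period for 330 days, extending the deadline to 12 July 2019.

12 July 2019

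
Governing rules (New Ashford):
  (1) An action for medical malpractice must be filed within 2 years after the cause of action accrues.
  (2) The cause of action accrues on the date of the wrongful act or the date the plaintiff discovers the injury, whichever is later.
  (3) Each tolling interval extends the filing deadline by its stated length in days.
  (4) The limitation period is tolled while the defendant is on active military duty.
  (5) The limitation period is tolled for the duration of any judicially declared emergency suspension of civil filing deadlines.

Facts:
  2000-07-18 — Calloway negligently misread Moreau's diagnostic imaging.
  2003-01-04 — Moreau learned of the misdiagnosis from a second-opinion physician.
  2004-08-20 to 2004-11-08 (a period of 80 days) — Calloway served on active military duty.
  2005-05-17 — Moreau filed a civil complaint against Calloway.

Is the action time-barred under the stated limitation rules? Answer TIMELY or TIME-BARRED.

Taking the later of the act (2000-07-18) and discovery (2003-01-04), the claim accrued on 2003-01-04.
Adding the 2 years base period to 2003-01-04 gives a deadline of 2005-01-04, before any tolling.
The defendant's active military service from 2004-08-20 to 2004-11-08 tolled the period for 80 days, extending the deadline to 2005-03-25.
Moreau filed on 2005-05-17, after the 2005-03-25 deadline, so the action is time-barred.

TIME-BARRED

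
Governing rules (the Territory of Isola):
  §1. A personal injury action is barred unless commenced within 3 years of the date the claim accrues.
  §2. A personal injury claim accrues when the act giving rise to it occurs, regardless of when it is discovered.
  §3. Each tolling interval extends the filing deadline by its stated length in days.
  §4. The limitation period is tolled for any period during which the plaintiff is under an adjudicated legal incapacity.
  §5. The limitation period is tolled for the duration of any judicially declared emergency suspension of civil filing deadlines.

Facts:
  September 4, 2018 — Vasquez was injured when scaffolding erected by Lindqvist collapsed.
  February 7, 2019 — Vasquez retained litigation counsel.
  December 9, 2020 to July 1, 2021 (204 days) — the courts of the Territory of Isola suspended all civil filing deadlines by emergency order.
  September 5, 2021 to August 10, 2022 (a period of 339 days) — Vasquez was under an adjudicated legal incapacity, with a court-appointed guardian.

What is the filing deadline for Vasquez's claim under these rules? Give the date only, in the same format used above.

March 1, 2023

The limitation period began to run on September 4, 2018.
Adding the 3 years base period to September 4, 2018 gives a deadline of September 4, 2021, before any tolling.
Because the emergency suspension of filing deadlines ran from December 9, 2020 to July 1, 2021, the deadline is extended by 204 days to March 27, 2022.
Because the plaintiff's legal incapacity ran from September 5, 2021 to August 10, 2022, the deadline is extended by 339 days to March 1, 2023.
None of the other events listed affects the running of the period under the stated rules.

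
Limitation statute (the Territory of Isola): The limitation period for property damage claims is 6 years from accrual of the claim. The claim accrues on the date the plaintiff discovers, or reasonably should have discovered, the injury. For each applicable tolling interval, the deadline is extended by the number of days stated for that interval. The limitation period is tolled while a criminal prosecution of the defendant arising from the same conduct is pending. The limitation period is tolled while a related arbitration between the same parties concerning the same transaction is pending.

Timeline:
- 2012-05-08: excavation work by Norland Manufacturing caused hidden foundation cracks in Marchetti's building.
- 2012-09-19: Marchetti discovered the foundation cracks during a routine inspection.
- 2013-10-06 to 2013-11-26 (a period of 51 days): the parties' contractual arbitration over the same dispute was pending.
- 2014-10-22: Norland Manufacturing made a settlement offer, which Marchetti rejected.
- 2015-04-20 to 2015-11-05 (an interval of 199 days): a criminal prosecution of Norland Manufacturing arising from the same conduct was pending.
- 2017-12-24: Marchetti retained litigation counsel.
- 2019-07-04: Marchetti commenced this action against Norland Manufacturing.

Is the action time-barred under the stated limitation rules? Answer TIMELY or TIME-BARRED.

TIME-BARRED

Under the discovery rule, the claim accrued on 2012-09-19, when Marchetti discovered the injury — not on the 2012-05-08 date of the underlying act.
Adding the 6 years base period to 2012-09-19 gives a deadline of 2018-09-19, before any tolling.
The period was tolled for 51 days by the pending related arbitration (2013-10-06 to 2013-11-26), pushing the deadline to 2018-11-09.
The period was tolled for 199 days by the pending criminal prosecution (2015-04-20 to 2015-11-05), pushing the deadline to 2019-05-27.
The other events in the timeline have no effect on the limitation period under the stated rules.
Filing on 2019-07-04 missed the 2019-05-27 deadline — the action is time-barred.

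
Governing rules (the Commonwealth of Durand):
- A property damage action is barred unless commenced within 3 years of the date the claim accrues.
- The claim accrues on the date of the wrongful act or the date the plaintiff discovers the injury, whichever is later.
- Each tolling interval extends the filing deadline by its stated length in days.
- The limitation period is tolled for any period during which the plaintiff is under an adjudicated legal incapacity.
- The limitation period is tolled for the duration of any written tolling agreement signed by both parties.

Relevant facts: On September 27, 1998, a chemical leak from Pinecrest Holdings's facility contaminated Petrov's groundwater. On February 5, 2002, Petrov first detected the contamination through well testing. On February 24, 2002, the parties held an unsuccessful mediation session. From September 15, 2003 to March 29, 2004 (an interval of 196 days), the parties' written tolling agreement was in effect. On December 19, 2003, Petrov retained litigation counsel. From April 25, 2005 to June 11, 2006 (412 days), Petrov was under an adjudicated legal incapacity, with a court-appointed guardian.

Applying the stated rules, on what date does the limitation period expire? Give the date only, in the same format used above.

Taking the later of the act (September 27, 1998) and discovery (February 5, 2002), the claim accrued on February 5, 2002.
3 years from February 5, 2002 is February 5, 2005.
Because the written tolling agreement ran from September 15, 2003 to March 29, 2004, the deadline is extended by 196 days to August 20, 2005.
Because the plaintiff's legal incapacity ran from April 25, 2005 to June 11, 2006, the deadline is extended by 412 days to October 6, 2006.
The other events in the timeline have no effect on the limitation period under the stated rules.

October 6, 2006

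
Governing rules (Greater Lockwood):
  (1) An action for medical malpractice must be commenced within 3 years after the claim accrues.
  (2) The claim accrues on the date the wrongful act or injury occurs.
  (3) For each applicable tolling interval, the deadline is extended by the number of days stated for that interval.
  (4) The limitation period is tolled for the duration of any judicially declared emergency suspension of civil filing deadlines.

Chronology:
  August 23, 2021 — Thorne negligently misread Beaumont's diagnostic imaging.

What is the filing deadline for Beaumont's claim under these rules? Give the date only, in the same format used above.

The claim accrued on August 23, 2021, the date of the act.
3 years from August 23, 2021 is August 23, 2024.

August 23, 2024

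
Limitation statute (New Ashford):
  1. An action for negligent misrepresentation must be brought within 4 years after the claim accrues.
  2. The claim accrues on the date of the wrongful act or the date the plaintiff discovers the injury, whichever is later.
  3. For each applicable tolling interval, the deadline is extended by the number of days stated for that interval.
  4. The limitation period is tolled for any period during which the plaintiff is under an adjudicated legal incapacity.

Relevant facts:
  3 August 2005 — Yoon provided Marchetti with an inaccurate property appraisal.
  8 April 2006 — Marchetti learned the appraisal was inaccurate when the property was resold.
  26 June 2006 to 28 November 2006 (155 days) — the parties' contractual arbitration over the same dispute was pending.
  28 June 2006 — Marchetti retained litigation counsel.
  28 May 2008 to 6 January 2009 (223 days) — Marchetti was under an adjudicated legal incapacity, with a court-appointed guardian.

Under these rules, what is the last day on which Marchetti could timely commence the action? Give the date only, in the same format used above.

Taking the later of the act (3 August 2005) and discovery (8 April 2006), the claim accrued on 8 April 2006.
Adding the 4 years base period to 8 April 2006 gives a deadline of 8 April 2010, before any tolling.
The plaintiff's legal incapacity from 28 May 2008 to 6 January 2009 tolled the period for 223 days, extending the deadline to 17 November 2010.
The pending related arbitration from 26 June 2006 to 28 November 2006 does not toll the period, because no stated rule makes a pending arbitration a tolling event.
Nothing else in the chronology tolls or restarts the period.

17 November 2010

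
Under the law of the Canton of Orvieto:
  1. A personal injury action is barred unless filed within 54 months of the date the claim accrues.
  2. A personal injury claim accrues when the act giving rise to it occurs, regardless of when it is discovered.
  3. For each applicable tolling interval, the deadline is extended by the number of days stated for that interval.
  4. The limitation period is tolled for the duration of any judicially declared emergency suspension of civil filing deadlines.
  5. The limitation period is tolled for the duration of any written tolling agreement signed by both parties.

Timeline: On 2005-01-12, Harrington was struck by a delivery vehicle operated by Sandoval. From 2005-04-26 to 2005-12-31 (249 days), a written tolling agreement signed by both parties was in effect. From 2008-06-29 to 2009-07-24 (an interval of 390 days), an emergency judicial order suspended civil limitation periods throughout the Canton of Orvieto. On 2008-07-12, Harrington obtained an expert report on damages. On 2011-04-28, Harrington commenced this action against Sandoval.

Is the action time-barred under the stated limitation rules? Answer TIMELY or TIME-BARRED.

The limitation period began to run on 2005-01-12.
The untolled deadline — 54 months after 2005-01-12 — is 2009-07-12.
The period was tolled for 249 days by the written tolling agreement (2005-04-26 to 2005-12-31), pushing the deadline to 2010-03-18.
The period was tolled for 390 days by the emergency suspension of filing deadlines (2008-06-29 to 2009-07-24), pushing the deadline to 2011-04-12.
The other events in the timeline have no effect on the limitation period under the stated rules.
Filing on 2011-04-28 missed the 2011-04-12 deadline — the action is time-barred.

TIME-BARRED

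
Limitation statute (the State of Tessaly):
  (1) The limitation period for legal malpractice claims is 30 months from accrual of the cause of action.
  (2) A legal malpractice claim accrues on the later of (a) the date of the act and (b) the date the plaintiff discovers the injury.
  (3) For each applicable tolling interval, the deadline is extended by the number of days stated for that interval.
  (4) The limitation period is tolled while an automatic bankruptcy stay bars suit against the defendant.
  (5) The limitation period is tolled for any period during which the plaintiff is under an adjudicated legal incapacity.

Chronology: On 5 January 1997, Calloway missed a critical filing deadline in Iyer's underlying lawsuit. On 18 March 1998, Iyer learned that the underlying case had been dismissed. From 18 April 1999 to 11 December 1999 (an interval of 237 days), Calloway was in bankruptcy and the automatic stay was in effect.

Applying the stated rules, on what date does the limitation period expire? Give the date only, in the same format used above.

13 May 2001

Taking the later of the act (5 January 1997) and discovery (18 March 1998), the claim accrued on 18 March 1998.
30 months from 18 March 1998 is 18 September 2000.
Because the automatic bankruptcy stay ran from 18 April 1999 to 11 December 1999, the deadline is extended by 237 days to 13 May 2001.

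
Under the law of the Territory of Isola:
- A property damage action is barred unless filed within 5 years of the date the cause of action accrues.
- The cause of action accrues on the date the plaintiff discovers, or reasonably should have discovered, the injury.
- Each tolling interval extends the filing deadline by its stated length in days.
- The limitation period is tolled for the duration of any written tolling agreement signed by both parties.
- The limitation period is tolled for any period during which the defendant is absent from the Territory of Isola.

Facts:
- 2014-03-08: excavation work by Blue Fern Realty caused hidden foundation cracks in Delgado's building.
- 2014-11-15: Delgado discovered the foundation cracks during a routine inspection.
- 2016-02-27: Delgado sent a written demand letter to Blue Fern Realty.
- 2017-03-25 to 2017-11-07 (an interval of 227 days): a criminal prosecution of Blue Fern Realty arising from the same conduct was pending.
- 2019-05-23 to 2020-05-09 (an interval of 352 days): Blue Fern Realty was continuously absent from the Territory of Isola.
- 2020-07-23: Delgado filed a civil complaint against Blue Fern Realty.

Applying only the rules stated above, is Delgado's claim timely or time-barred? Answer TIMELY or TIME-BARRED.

TIMELY

Accrual is tied to discovery, so the period began on 2014-11-15 rather than on 2014-03-08 when the act occurred.
The untolled deadline — 5 years after 2014-11-15 — is 2019-11-15.
The defendant's absence from the jurisdiction from 2019-05-23 to 2020-05-09 tolled the period for 352 days, extending the deadline to 2020-11-01.
The pending criminal prosecution from 2017-03-25 to 2017-11-07 does not toll the period, because no stated rule makes a criminal prosecution a tolling event.
None of the other events listed affects the running of the period under the stated rules.
Filing on 2020-07-23 beat the 2020-11-01 deadline — the action is timely.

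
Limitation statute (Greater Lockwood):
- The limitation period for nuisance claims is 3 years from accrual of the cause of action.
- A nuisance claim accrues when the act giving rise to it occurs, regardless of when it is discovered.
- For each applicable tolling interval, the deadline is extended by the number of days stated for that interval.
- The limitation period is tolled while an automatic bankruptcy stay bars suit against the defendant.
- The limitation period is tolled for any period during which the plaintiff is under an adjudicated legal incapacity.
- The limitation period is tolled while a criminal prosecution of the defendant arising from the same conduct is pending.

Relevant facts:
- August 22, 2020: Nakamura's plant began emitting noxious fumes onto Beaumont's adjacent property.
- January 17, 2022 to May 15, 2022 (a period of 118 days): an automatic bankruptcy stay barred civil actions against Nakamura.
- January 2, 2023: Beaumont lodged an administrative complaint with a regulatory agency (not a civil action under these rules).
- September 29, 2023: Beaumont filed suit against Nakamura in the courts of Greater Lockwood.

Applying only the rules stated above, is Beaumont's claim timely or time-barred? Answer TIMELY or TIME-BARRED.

The limitation period began to run on August 22, 2020.
3 years from August 22, 2020 is August 22, 2023.
Because the automatic bankruptcy stay ran from January 17, 2022 to May 15, 2022, the deadline is extended by 118 days to December 18, 2023.
The other events in the timeline have no effect on the limitation period under the stated rules.
Beaumont filed on September 29, 2023, before the December 18, 2023 deadline, so the action is timely.

TIMELY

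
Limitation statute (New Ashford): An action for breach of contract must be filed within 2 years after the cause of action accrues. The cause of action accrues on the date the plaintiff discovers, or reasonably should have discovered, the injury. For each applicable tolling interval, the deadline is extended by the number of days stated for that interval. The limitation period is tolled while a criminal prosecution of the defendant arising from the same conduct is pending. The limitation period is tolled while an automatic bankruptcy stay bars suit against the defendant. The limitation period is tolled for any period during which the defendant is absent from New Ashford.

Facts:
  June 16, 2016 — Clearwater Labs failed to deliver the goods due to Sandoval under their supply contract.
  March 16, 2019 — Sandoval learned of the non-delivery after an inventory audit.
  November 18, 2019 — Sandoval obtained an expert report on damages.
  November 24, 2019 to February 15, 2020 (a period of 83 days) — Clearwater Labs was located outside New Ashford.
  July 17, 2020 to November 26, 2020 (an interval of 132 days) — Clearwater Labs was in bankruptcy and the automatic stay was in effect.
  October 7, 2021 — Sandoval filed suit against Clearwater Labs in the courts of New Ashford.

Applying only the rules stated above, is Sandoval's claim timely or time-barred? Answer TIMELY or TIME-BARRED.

TIMELY

Under the discovery rule, the claim accrued on March 16, 2019, when Sandoval discovered the injury — not on the June 16, 2016 date of the underlying act.
2 years from March 16, 2019 is March 16, 2021.
The period was tolled for 83 days by the defendant's absence from the jurisdiction (November 24, 2019 to February 15, 2020), pushing the deadline to June 7, 2021.
The automatic bankruptcy stay from July 17, 2020 to November 26, 2020 tolled the period for 132 days, extending the deadline to October 17, 2021.
The other events in the timeline have no effect on the limitation period under the stated rules.
The October 7, 2021 filing precedes the October 17, 2021 deadline; the claim is timely.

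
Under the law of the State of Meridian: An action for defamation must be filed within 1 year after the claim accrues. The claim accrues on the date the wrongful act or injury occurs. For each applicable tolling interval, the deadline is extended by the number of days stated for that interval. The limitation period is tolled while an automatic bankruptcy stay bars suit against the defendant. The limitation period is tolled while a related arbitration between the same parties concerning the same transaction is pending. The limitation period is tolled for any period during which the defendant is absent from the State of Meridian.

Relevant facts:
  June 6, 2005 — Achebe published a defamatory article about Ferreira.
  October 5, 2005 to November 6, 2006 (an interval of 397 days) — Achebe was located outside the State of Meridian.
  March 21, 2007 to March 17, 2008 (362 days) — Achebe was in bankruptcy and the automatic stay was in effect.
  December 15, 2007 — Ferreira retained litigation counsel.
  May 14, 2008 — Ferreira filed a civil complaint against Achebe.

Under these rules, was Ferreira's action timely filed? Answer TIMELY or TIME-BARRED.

The claim accrued on June 6, 2005, the date of the act.
1 year from June 6, 2005 is June 6, 2006.
Because the defendant's absence from the jurisdiction ran from October 5, 2005 to November 6, 2006, the deadline is extended by 397 days to July 8, 2007.
The automatic bankruptcy stay from March 21, 2007 to March 17, 2008 tolled the period for 362 days, extending the deadline to July 4, 2008.
None of the other events listed affects the running of the period under the stated rules.
Filing on May 14, 2008 beat the July 4, 2008 deadline — the action is timely.

TIMELY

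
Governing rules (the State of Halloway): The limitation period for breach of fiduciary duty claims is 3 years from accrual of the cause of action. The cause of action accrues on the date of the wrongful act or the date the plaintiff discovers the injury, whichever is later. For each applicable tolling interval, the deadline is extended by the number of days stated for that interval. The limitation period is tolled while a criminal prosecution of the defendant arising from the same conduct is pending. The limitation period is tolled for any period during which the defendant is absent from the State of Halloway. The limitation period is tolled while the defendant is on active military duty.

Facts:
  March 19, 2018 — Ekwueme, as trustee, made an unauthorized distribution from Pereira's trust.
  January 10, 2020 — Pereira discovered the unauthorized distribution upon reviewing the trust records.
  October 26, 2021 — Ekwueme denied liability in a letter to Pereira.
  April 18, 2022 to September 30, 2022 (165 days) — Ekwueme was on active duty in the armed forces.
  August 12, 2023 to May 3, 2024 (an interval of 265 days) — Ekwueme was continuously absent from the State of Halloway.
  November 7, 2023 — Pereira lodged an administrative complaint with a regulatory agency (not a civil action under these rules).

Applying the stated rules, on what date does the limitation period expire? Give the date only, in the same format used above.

Because discovery on January 10, 2020 post-dates the March 19, 2018 act, accrual under the later-of rule falls on January 10, 2020.
Adding the 3 years base period to January 10, 2020 gives a deadline of January 10, 2023, before any tolling.
The period was tolled for 165 days by the defendant's active military service (April 18, 2022 to September 30, 2022), pushing the deadline to June 24, 2023.
The defendant's absence from the jurisdiction from August 12, 2023 to May 3, 2024 began after the period had already run on June 24, 2023, so it has no tolling effect.
Nothing else in the chronology tolls or restarts the period.

June 24, 2023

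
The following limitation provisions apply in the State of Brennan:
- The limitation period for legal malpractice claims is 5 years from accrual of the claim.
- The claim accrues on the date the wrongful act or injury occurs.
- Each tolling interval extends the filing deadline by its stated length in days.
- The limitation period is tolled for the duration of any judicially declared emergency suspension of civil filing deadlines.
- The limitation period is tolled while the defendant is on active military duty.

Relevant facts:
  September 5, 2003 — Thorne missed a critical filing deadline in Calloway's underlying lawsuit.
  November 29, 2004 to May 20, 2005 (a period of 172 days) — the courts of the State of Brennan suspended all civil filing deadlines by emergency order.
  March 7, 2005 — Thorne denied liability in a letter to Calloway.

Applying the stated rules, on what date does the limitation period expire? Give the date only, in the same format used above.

The claim accrued on September 5, 2003, the date of the act.
5 years from September 5, 2003 is September 5, 2008.
The period was tolled for 172 days by the emergency suspension of filing deadlines (November 29, 2004 to May 20, 2005), pushing the deadline to February 24, 2009.
None of the other events listed affects the running of the period under the stated rules.

February 24, 2009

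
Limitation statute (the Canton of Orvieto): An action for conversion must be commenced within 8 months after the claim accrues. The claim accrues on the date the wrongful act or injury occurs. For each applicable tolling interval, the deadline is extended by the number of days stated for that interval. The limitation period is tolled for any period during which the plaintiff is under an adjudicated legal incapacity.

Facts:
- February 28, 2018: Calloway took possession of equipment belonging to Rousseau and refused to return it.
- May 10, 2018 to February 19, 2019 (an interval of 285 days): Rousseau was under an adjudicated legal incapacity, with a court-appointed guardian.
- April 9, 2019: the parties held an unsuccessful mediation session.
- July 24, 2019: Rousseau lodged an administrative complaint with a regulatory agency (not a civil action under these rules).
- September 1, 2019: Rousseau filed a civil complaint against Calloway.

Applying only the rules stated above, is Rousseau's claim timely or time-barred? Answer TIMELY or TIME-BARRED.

TIME-BARRED

The limitation period began to run on February 28, 2018.
8 months from February 28, 2018 is October 28, 2018.
Because the plaintiff's legal incapacity ran from May 10, 2018 to February 19, 2019, the deadline is extended by 285 days to August 9, 2019.
Nothing else in the chronology tolls or restarts the period.
Filing on September 1, 2019 missed the August 9, 2019 deadline — the action is time-barred.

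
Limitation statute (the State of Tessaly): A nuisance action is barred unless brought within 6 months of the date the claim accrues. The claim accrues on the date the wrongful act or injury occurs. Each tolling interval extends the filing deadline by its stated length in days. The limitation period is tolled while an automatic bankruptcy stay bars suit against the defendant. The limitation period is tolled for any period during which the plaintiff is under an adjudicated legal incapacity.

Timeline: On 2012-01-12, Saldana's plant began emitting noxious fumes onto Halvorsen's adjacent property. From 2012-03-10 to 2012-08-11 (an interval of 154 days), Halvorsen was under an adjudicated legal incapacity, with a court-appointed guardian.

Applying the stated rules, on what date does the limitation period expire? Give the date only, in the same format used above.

2012-12-13

The claim accrued on 2012-01-12, the date of the act.
Adding the 6 months base period to 2012-01-12 gives a deadline of 2012-07-12, before any tolling.
Because the plaintiff's legal incapacity ran from 2012-03-10 to 2012-08-11, the deadline is extended by 154 days to 2012-12-13.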